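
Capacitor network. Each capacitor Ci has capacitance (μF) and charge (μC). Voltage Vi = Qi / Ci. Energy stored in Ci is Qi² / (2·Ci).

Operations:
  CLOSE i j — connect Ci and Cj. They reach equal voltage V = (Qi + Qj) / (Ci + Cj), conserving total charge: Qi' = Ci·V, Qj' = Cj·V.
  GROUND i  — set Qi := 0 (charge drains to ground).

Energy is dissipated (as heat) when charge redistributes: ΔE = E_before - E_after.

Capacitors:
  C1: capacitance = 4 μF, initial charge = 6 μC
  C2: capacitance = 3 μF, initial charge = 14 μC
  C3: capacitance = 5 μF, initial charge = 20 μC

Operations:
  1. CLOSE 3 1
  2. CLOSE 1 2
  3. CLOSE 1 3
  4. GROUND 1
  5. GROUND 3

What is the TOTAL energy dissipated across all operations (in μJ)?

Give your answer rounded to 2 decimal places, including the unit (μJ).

Initial: C1(4μF, Q=6μC, V=1.50V), C2(3μF, Q=14μC, V=4.67V), C3(5μF, Q=20μC, V=4.00V)
Op 1: CLOSE 3-1: Q_total=26.00, C_total=9.00, V=2.89; Q3=14.44, Q1=11.56; dissipated=6.944
Op 2: CLOSE 1-2: Q_total=25.56, C_total=7.00, V=3.65; Q1=14.60, Q2=10.95; dissipated=2.709
Op 3: CLOSE 1-3: Q_total=29.05, C_total=9.00, V=3.23; Q1=12.91, Q3=16.14; dissipated=0.645
Op 4: GROUND 1: Q1=0; energy lost=20.834
Op 5: GROUND 3: Q3=0; energy lost=26.042
Total dissipated: 57.174 μJ

Answer: 57.17 μJ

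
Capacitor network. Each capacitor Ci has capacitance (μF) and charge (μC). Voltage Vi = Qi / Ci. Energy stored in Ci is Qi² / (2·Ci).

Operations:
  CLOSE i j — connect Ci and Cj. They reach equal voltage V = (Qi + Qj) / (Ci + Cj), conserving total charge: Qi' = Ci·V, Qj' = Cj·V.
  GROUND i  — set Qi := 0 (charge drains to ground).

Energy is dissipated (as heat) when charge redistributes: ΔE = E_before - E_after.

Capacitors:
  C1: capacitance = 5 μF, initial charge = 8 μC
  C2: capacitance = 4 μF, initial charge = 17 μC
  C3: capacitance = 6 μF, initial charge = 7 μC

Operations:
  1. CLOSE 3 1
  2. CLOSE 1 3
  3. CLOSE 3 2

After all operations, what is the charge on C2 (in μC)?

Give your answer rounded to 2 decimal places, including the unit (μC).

Answer: 10.07 μC

Derivation:
Initial: C1(5μF, Q=8μC, V=1.60V), C2(4μF, Q=17μC, V=4.25V), C3(6μF, Q=7μC, V=1.17V)
Op 1: CLOSE 3-1: Q_total=15.00, C_total=11.00, V=1.36; Q3=8.18, Q1=6.82; dissipated=0.256
Op 2: CLOSE 1-3: Q_total=15.00, C_total=11.00, V=1.36; Q1=6.82, Q3=8.18; dissipated=0.000
Op 3: CLOSE 3-2: Q_total=25.18, C_total=10.00, V=2.52; Q3=15.11, Q2=10.07; dissipated=9.997
Final charges: Q1=6.82, Q2=10.07, Q3=15.11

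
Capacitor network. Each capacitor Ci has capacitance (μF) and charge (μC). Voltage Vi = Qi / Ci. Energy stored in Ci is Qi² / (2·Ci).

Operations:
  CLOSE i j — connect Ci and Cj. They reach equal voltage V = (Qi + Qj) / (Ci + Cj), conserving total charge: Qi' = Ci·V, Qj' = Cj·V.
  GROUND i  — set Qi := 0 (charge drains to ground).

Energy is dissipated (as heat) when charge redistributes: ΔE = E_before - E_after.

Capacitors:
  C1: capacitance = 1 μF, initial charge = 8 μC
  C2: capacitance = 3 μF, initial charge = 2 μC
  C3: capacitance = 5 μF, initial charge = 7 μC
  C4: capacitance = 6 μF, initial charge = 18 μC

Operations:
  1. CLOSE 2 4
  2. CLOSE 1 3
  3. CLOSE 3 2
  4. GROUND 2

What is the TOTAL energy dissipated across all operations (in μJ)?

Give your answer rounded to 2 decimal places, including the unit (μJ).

Answer: 32.28 μJ

Derivation:
Initial: C1(1μF, Q=8μC, V=8.00V), C2(3μF, Q=2μC, V=0.67V), C3(5μF, Q=7μC, V=1.40V), C4(6μF, Q=18μC, V=3.00V)
Op 1: CLOSE 2-4: Q_total=20.00, C_total=9.00, V=2.22; Q2=6.67, Q4=13.33; dissipated=5.444
Op 2: CLOSE 1-3: Q_total=15.00, C_total=6.00, V=2.50; Q1=2.50, Q3=12.50; dissipated=18.150
Op 3: CLOSE 3-2: Q_total=19.17, C_total=8.00, V=2.40; Q3=11.98, Q2=7.19; dissipated=0.072
Op 4: GROUND 2: Q2=0; energy lost=8.610
Total dissipated: 32.277 μJ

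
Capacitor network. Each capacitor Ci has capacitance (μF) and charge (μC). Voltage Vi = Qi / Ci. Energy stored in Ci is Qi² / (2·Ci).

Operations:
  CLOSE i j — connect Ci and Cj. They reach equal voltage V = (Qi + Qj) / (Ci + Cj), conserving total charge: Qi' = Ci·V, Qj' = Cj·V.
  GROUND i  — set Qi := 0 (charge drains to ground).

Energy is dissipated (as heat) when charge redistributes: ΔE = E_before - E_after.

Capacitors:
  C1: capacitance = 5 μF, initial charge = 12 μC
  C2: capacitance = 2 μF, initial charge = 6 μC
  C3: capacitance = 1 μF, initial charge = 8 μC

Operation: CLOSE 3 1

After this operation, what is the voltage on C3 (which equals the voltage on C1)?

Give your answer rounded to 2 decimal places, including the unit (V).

Answer: 3.33 V

Derivation:
Initial: C1(5μF, Q=12μC, V=2.40V), C2(2μF, Q=6μC, V=3.00V), C3(1μF, Q=8μC, V=8.00V)
Op 1: CLOSE 3-1: Q_total=20.00, C_total=6.00, V=3.33; Q3=3.33, Q1=16.67; dissipated=13.067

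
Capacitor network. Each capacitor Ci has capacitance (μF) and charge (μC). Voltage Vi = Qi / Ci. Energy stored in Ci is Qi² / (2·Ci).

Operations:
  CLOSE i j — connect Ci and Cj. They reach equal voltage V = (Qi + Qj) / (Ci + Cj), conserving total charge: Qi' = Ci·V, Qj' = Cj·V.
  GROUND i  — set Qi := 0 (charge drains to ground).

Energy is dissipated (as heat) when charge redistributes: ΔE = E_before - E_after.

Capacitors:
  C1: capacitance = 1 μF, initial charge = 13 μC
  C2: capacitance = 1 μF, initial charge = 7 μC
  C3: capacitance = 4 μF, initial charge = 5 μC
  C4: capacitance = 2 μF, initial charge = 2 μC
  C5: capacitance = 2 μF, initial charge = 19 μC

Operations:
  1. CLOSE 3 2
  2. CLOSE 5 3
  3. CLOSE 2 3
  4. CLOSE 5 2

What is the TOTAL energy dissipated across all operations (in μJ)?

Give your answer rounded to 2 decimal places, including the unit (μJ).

Initial: C1(1μF, Q=13μC, V=13.00V), C2(1μF, Q=7μC, V=7.00V), C3(4μF, Q=5μC, V=1.25V), C4(2μF, Q=2μC, V=1.00V), C5(2μF, Q=19μC, V=9.50V)
Op 1: CLOSE 3-2: Q_total=12.00, C_total=5.00, V=2.40; Q3=9.60, Q2=2.40; dissipated=13.225
Op 2: CLOSE 5-3: Q_total=28.60, C_total=6.00, V=4.77; Q5=9.53, Q3=19.07; dissipated=33.607
Op 3: CLOSE 2-3: Q_total=21.47, C_total=5.00, V=4.29; Q2=4.29, Q3=17.17; dissipated=2.240
Op 4: CLOSE 5-2: Q_total=13.83, C_total=3.00, V=4.61; Q5=9.22, Q2=4.61; dissipated=0.075
Total dissipated: 49.147 μJ

Answer: 49.15 μJ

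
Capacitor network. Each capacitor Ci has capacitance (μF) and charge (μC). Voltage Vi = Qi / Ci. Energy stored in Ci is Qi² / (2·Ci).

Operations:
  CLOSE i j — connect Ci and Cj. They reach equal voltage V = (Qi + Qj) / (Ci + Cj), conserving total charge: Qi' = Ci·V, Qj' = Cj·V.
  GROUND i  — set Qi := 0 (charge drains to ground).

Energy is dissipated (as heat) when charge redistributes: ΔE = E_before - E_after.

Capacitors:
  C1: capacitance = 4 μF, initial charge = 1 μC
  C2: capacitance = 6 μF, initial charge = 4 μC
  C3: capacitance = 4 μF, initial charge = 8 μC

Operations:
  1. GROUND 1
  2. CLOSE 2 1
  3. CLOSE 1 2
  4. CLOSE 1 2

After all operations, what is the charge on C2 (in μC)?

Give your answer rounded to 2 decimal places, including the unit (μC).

Initial: C1(4μF, Q=1μC, V=0.25V), C2(6μF, Q=4μC, V=0.67V), C3(4μF, Q=8μC, V=2.00V)
Op 1: GROUND 1: Q1=0; energy lost=0.125
Op 2: CLOSE 2-1: Q_total=4.00, C_total=10.00, V=0.40; Q2=2.40, Q1=1.60; dissipated=0.533
Op 3: CLOSE 1-2: Q_total=4.00, C_total=10.00, V=0.40; Q1=1.60, Q2=2.40; dissipated=0.000
Op 4: CLOSE 1-2: Q_total=4.00, C_total=10.00, V=0.40; Q1=1.60, Q2=2.40; dissipated=0.000
Final charges: Q1=1.60, Q2=2.40, Q3=8.00

Answer: 2.40 μC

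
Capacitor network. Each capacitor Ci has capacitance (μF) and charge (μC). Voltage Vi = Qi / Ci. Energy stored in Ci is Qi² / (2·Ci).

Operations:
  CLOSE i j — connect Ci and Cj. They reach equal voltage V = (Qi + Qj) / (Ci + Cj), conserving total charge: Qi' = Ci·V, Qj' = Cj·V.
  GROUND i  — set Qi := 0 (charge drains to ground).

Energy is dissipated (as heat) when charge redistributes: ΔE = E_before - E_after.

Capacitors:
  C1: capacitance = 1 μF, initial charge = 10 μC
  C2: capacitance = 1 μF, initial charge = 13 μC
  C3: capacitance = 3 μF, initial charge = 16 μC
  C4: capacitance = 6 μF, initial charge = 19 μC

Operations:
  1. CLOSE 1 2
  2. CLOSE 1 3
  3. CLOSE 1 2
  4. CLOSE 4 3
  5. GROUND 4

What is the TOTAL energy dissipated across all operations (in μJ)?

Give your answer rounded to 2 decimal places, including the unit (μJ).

Initial: C1(1μF, Q=10μC, V=10.00V), C2(1μF, Q=13μC, V=13.00V), C3(3μF, Q=16μC, V=5.33V), C4(6μF, Q=19μC, V=3.17V)
Op 1: CLOSE 1-2: Q_total=23.00, C_total=2.00, V=11.50; Q1=11.50, Q2=11.50; dissipated=2.250
Op 2: CLOSE 1-3: Q_total=27.50, C_total=4.00, V=6.88; Q1=6.88, Q3=20.62; dissipated=14.260
Op 3: CLOSE 1-2: Q_total=18.38, C_total=2.00, V=9.19; Q1=9.19, Q2=9.19; dissipated=5.348
Op 4: CLOSE 4-3: Q_total=39.62, C_total=9.00, V=4.40; Q4=26.42, Q3=13.21; dissipated=13.752
Op 5: GROUND 4: Q4=0; energy lost=58.153
Total dissipated: 93.763 μJ

Answer: 93.76 μJ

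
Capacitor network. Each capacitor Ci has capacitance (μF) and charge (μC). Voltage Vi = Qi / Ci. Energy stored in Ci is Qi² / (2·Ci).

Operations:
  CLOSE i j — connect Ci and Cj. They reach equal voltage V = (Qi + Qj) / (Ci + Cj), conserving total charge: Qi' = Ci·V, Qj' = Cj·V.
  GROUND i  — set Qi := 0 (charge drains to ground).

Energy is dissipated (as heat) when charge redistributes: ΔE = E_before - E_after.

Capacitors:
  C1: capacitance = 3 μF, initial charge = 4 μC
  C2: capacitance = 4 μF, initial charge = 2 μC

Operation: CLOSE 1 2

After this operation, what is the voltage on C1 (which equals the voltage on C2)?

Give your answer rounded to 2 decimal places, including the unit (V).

Initial: C1(3μF, Q=4μC, V=1.33V), C2(4μF, Q=2μC, V=0.50V)
Op 1: CLOSE 1-2: Q_total=6.00, C_total=7.00, V=0.86; Q1=2.57, Q2=3.43; dissipated=0.595

Answer: 0.86 V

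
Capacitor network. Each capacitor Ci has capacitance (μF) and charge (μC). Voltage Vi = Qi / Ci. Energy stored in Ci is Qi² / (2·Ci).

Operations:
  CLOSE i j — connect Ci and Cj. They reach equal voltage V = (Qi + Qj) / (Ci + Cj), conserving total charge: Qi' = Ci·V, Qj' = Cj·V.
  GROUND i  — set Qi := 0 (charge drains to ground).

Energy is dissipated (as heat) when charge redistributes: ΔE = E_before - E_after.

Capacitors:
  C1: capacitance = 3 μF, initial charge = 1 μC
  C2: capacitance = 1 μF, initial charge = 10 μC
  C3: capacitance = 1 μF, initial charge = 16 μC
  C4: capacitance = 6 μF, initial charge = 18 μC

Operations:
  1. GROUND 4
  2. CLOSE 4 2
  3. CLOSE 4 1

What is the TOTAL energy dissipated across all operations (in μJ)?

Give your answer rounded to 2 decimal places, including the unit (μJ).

Answer: 71.06 μJ

Derivation:
Initial: C1(3μF, Q=1μC, V=0.33V), C2(1μF, Q=10μC, V=10.00V), C3(1μF, Q=16μC, V=16.00V), C4(6μF, Q=18μC, V=3.00V)
Op 1: GROUND 4: Q4=0; energy lost=27.000
Op 2: CLOSE 4-2: Q_total=10.00, C_total=7.00, V=1.43; Q4=8.57, Q2=1.43; dissipated=42.857
Op 3: CLOSE 4-1: Q_total=9.57, C_total=9.00, V=1.06; Q4=6.38, Q1=3.19; dissipated=1.200
Total dissipated: 71.057 μJ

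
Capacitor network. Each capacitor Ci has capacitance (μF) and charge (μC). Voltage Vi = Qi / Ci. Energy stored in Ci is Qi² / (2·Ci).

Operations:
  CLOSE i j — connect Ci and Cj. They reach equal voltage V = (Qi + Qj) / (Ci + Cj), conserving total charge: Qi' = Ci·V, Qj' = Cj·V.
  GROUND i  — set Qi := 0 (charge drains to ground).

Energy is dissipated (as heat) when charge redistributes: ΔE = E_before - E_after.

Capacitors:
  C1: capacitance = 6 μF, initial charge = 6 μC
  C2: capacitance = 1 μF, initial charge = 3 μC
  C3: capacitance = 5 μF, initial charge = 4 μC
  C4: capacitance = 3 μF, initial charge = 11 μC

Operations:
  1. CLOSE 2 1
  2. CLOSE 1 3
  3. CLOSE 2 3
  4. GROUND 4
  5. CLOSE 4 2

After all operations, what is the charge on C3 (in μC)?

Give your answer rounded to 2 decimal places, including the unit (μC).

Answer: 5.51 μC

Derivation:
Initial: C1(6μF, Q=6μC, V=1.00V), C2(1μF, Q=3μC, V=3.00V), C3(5μF, Q=4μC, V=0.80V), C4(3μF, Q=11μC, V=3.67V)
Op 1: CLOSE 2-1: Q_total=9.00, C_total=7.00, V=1.29; Q2=1.29, Q1=7.71; dissipated=1.714
Op 2: CLOSE 1-3: Q_total=11.71, C_total=11.00, V=1.06; Q1=6.39, Q3=5.32; dissipated=0.322
Op 3: CLOSE 2-3: Q_total=6.61, C_total=6.00, V=1.10; Q2=1.10, Q3=5.51; dissipated=0.020
Op 4: GROUND 4: Q4=0; energy lost=20.167
Op 5: CLOSE 4-2: Q_total=1.10, C_total=4.00, V=0.28; Q4=0.83, Q2=0.28; dissipated=0.455
Final charges: Q1=6.39, Q2=0.28, Q3=5.51, Q4=0.83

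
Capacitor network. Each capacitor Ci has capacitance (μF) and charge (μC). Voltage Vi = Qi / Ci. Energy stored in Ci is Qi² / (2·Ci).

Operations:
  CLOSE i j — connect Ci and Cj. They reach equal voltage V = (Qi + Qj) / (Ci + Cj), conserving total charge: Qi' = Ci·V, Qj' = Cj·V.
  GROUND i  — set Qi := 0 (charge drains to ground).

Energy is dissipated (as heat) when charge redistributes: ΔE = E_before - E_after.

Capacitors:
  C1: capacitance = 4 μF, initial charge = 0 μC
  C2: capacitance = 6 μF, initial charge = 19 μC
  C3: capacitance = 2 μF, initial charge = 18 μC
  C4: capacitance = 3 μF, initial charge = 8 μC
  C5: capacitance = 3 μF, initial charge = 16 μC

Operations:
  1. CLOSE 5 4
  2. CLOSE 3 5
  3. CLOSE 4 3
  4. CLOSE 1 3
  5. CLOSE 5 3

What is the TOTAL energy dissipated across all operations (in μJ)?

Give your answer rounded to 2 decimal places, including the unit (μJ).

Answer: 49.71 μJ

Derivation:
Initial: C1(4μF, Q=0μC, V=0.00V), C2(6μF, Q=19μC, V=3.17V), C3(2μF, Q=18μC, V=9.00V), C4(3μF, Q=8μC, V=2.67V), C5(3μF, Q=16μC, V=5.33V)
Op 1: CLOSE 5-4: Q_total=24.00, C_total=6.00, V=4.00; Q5=12.00, Q4=12.00; dissipated=5.333
Op 2: CLOSE 3-5: Q_total=30.00, C_total=5.00, V=6.00; Q3=12.00, Q5=18.00; dissipated=15.000
Op 3: CLOSE 4-3: Q_total=24.00, C_total=5.00, V=4.80; Q4=14.40, Q3=9.60; dissipated=2.400
Op 4: CLOSE 1-3: Q_total=9.60, C_total=6.00, V=1.60; Q1=6.40, Q3=3.20; dissipated=15.360
Op 5: CLOSE 5-3: Q_total=21.20, C_total=5.00, V=4.24; Q5=12.72, Q3=8.48; dissipated=11.616
Total dissipated: 49.709 μJ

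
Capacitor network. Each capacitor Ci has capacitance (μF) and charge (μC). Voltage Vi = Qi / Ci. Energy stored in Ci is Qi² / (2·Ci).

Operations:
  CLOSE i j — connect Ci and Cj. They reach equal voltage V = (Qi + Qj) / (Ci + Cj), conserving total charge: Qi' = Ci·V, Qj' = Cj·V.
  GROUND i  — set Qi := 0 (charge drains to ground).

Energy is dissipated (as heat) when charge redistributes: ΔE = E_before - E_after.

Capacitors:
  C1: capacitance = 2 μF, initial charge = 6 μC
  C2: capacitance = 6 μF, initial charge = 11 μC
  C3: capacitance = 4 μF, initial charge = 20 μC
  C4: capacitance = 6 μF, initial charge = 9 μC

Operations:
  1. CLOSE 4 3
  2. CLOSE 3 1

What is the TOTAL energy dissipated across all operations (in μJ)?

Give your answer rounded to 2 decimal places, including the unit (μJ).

Answer: 14.71 μJ

Derivation:
Initial: C1(2μF, Q=6μC, V=3.00V), C2(6μF, Q=11μC, V=1.83V), C3(4μF, Q=20μC, V=5.00V), C4(6μF, Q=9μC, V=1.50V)
Op 1: CLOSE 4-3: Q_total=29.00, C_total=10.00, V=2.90; Q4=17.40, Q3=11.60; dissipated=14.700
Op 2: CLOSE 3-1: Q_total=17.60, C_total=6.00, V=2.93; Q3=11.73, Q1=5.87; dissipated=0.007
Total dissipated: 14.707 μJ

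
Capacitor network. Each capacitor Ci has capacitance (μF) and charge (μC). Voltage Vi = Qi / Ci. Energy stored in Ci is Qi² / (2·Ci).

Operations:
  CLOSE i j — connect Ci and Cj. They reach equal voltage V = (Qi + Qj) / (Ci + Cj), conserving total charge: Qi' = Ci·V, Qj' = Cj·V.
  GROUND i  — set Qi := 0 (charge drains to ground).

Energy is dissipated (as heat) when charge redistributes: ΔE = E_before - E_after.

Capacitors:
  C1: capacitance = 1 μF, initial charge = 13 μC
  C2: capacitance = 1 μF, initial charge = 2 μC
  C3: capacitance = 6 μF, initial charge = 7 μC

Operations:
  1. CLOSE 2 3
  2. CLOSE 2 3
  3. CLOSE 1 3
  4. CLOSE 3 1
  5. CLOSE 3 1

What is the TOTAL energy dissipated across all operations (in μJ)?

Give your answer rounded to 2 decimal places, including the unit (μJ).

Answer: 59.11 μJ

Derivation:
Initial: C1(1μF, Q=13μC, V=13.00V), C2(1μF, Q=2μC, V=2.00V), C3(6μF, Q=7μC, V=1.17V)
Op 1: CLOSE 2-3: Q_total=9.00, C_total=7.00, V=1.29; Q2=1.29, Q3=7.71; dissipated=0.298
Op 2: CLOSE 2-3: Q_total=9.00, C_total=7.00, V=1.29; Q2=1.29, Q3=7.71; dissipated=0.000
Op 3: CLOSE 1-3: Q_total=20.71, C_total=7.00, V=2.96; Q1=2.96, Q3=17.76; dissipated=58.810
Op 4: CLOSE 3-1: Q_total=20.71, C_total=7.00, V=2.96; Q3=17.76, Q1=2.96; dissipated=0.000
Op 5: CLOSE 3-1: Q_total=20.71, C_total=7.00, V=2.96; Q3=17.76, Q1=2.96; dissipated=0.000
Total dissipated: 59.108 μJ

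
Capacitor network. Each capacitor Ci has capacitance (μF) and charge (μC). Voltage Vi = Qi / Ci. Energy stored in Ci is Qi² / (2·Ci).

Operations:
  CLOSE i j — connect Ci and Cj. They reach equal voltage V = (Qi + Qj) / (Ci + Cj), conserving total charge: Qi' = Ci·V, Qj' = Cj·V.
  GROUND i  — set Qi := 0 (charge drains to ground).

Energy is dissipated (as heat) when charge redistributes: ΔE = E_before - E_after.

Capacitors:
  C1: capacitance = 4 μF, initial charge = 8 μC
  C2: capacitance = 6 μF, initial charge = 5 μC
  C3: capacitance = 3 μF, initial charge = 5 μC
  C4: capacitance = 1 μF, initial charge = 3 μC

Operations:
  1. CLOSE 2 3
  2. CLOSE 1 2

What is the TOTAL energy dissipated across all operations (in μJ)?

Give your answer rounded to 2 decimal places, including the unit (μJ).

Answer: 1.64 μJ

Derivation:
Initial: C1(4μF, Q=8μC, V=2.00V), C2(6μF, Q=5μC, V=0.83V), C3(3μF, Q=5μC, V=1.67V), C4(1μF, Q=3μC, V=3.00V)
Op 1: CLOSE 2-3: Q_total=10.00, C_total=9.00, V=1.11; Q2=6.67, Q3=3.33; dissipated=0.694
Op 2: CLOSE 1-2: Q_total=14.67, C_total=10.00, V=1.47; Q1=5.87, Q2=8.80; dissipated=0.948
Total dissipated: 1.643 μJ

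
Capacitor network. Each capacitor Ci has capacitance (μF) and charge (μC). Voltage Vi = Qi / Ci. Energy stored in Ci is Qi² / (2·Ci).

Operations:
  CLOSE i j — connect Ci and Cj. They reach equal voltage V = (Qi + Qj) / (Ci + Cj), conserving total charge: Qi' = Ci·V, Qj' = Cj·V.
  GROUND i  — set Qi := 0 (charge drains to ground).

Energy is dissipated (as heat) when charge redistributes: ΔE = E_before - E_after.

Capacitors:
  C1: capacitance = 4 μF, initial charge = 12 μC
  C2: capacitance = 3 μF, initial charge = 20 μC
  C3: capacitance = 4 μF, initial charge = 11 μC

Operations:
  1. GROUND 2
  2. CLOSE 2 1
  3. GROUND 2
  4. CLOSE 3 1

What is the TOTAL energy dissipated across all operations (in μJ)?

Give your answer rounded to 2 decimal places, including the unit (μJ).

Initial: C1(4μF, Q=12μC, V=3.00V), C2(3μF, Q=20μC, V=6.67V), C3(4μF, Q=11μC, V=2.75V)
Op 1: GROUND 2: Q2=0; energy lost=66.667
Op 2: CLOSE 2-1: Q_total=12.00, C_total=7.00, V=1.71; Q2=5.14, Q1=6.86; dissipated=7.714
Op 3: GROUND 2: Q2=0; energy lost=4.408
Op 4: CLOSE 3-1: Q_total=17.86, C_total=8.00, V=2.23; Q3=8.93, Q1=8.93; dissipated=1.073
Total dissipated: 79.862 μJ

Answer: 79.86 μJ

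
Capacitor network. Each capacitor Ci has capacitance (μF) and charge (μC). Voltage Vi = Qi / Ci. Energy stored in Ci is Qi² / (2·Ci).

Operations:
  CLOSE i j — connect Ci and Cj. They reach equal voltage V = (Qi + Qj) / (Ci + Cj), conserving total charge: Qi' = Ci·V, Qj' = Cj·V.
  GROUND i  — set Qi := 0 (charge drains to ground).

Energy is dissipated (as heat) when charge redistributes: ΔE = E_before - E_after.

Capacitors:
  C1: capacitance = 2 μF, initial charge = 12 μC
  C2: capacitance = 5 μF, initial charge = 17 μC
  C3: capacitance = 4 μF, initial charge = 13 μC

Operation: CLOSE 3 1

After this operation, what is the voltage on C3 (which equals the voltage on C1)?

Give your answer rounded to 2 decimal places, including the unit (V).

Initial: C1(2μF, Q=12μC, V=6.00V), C2(5μF, Q=17μC, V=3.40V), C3(4μF, Q=13μC, V=3.25V)
Op 1: CLOSE 3-1: Q_total=25.00, C_total=6.00, V=4.17; Q3=16.67, Q1=8.33; dissipated=5.042

Answer: 4.17 V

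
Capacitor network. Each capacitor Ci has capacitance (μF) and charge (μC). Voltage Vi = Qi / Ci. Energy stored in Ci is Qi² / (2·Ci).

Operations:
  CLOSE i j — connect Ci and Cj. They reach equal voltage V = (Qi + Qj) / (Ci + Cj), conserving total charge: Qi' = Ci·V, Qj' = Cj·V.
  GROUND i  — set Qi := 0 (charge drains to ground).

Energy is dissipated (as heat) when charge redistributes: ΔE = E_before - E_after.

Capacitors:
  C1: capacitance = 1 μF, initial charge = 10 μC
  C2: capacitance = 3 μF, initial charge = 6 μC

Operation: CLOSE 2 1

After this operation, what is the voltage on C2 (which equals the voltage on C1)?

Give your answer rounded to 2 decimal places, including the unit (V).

Answer: 4.00 V

Derivation:
Initial: C1(1μF, Q=10μC, V=10.00V), C2(3μF, Q=6μC, V=2.00V)
Op 1: CLOSE 2-1: Q_total=16.00, C_total=4.00, V=4.00; Q2=12.00, Q1=4.00; dissipated=24.000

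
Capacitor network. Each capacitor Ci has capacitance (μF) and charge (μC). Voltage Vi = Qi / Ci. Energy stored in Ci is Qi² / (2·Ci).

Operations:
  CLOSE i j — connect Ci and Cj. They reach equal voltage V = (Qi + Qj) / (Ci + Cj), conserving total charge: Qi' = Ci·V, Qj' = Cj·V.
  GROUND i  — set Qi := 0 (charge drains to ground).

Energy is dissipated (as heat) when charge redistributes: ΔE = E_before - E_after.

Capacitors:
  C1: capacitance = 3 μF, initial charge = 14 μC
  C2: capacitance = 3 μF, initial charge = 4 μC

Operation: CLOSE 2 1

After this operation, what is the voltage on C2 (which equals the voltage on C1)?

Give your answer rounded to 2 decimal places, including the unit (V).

Initial: C1(3μF, Q=14μC, V=4.67V), C2(3μF, Q=4μC, V=1.33V)
Op 1: CLOSE 2-1: Q_total=18.00, C_total=6.00, V=3.00; Q2=9.00, Q1=9.00; dissipated=8.333

Answer: 3.00 V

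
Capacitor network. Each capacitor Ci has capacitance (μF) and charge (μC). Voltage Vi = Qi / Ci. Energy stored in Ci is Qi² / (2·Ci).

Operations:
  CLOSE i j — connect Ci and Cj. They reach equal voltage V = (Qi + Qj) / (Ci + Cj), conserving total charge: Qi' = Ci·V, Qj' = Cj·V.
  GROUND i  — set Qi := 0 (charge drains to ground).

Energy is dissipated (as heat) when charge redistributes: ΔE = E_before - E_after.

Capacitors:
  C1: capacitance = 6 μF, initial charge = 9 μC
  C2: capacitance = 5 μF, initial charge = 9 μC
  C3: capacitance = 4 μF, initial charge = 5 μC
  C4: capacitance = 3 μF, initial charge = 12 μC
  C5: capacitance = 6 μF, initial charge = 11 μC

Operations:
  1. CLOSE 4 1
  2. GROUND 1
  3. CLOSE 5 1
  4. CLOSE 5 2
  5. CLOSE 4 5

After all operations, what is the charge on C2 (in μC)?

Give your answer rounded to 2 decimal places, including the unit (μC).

Initial: C1(6μF, Q=9μC, V=1.50V), C2(5μF, Q=9μC, V=1.80V), C3(4μF, Q=5μC, V=1.25V), C4(3μF, Q=12μC, V=4.00V), C5(6μF, Q=11μC, V=1.83V)
Op 1: CLOSE 4-1: Q_total=21.00, C_total=9.00, V=2.33; Q4=7.00, Q1=14.00; dissipated=6.250
Op 2: GROUND 1: Q1=0; energy lost=16.333
Op 3: CLOSE 5-1: Q_total=11.00, C_total=12.00, V=0.92; Q5=5.50, Q1=5.50; dissipated=5.042
Op 4: CLOSE 5-2: Q_total=14.50, C_total=11.00, V=1.32; Q5=7.91, Q2=6.59; dissipated=1.064
Op 5: CLOSE 4-5: Q_total=14.91, C_total=9.00, V=1.66; Q4=4.97, Q5=9.94; dissipated=1.031
Final charges: Q1=5.50, Q2=6.59, Q3=5.00, Q4=4.97, Q5=9.94

Answer: 6.59 μC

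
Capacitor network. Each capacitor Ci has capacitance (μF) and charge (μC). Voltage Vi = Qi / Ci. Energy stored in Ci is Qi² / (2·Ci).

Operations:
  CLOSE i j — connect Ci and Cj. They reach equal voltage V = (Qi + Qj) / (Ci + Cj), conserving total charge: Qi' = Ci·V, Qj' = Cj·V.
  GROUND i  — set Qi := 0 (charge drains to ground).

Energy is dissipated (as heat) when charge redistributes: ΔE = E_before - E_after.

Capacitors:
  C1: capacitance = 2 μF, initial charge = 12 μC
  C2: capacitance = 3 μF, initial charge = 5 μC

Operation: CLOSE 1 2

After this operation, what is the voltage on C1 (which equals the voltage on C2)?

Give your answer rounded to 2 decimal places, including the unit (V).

Initial: C1(2μF, Q=12μC, V=6.00V), C2(3μF, Q=5μC, V=1.67V)
Op 1: CLOSE 1-2: Q_total=17.00, C_total=5.00, V=3.40; Q1=6.80, Q2=10.20; dissipated=11.267

Answer: 3.40 V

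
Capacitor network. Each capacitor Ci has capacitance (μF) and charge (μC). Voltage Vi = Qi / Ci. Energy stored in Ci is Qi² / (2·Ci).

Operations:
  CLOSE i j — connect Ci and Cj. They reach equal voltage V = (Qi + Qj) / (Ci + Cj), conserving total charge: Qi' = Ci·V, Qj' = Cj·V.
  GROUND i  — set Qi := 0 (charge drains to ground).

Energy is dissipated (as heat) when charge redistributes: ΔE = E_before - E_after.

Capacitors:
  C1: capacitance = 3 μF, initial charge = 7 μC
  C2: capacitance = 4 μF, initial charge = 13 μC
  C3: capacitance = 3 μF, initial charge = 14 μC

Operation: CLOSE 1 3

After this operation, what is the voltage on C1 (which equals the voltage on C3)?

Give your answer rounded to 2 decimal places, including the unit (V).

Answer: 3.50 V

Derivation:
Initial: C1(3μF, Q=7μC, V=2.33V), C2(4μF, Q=13μC, V=3.25V), C3(3μF, Q=14μC, V=4.67V)
Op 1: CLOSE 1-3: Q_total=21.00, C_total=6.00, V=3.50; Q1=10.50, Q3=10.50; dissipated=4.083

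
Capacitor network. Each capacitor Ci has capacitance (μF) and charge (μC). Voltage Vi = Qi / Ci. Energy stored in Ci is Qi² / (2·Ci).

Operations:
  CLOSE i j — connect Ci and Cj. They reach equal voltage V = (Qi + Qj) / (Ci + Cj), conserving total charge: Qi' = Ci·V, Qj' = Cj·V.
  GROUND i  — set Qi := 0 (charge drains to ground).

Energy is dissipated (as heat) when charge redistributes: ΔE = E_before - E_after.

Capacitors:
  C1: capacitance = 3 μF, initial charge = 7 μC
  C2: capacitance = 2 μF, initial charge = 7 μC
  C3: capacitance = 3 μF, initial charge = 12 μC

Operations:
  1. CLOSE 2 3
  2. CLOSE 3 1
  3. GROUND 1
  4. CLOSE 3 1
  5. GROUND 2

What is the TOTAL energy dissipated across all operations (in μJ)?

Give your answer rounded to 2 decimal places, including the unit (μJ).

Answer: 37.36 μJ

Derivation:
Initial: C1(3μF, Q=7μC, V=2.33V), C2(2μF, Q=7μC, V=3.50V), C3(3μF, Q=12μC, V=4.00V)
Op 1: CLOSE 2-3: Q_total=19.00, C_total=5.00, V=3.80; Q2=7.60, Q3=11.40; dissipated=0.150
Op 2: CLOSE 3-1: Q_total=18.40, C_total=6.00, V=3.07; Q3=9.20, Q1=9.20; dissipated=1.613
Op 3: GROUND 1: Q1=0; energy lost=14.107
Op 4: CLOSE 3-1: Q_total=9.20, C_total=6.00, V=1.53; Q3=4.60, Q1=4.60; dissipated=7.053
Op 5: GROUND 2: Q2=0; energy lost=14.440
Total dissipated: 37.363 μJ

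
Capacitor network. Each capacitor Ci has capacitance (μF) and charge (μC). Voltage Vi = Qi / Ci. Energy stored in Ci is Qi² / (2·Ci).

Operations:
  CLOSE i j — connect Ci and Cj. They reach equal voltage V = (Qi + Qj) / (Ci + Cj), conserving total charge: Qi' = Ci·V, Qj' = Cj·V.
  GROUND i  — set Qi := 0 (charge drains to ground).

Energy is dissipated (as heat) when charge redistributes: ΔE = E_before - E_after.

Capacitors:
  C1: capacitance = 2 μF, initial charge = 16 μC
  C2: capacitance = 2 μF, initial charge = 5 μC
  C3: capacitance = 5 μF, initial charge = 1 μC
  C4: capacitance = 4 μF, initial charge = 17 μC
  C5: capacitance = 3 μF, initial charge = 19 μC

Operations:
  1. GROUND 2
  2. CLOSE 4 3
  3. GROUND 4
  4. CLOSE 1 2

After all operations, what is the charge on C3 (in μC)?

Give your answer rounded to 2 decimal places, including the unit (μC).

Answer: 10.00 μC

Derivation:
Initial: C1(2μF, Q=16μC, V=8.00V), C2(2μF, Q=5μC, V=2.50V), C3(5μF, Q=1μC, V=0.20V), C4(4μF, Q=17μC, V=4.25V), C5(3μF, Q=19μC, V=6.33V)
Op 1: GROUND 2: Q2=0; energy lost=6.250
Op 2: CLOSE 4-3: Q_total=18.00, C_total=9.00, V=2.00; Q4=8.00, Q3=10.00; dissipated=18.225
Op 3: GROUND 4: Q4=0; energy lost=8.000
Op 4: CLOSE 1-2: Q_total=16.00, C_total=4.00, V=4.00; Q1=8.00, Q2=8.00; dissipated=32.000
Final charges: Q1=8.00, Q2=8.00, Q3=10.00, Q4=0.00, Q5=19.00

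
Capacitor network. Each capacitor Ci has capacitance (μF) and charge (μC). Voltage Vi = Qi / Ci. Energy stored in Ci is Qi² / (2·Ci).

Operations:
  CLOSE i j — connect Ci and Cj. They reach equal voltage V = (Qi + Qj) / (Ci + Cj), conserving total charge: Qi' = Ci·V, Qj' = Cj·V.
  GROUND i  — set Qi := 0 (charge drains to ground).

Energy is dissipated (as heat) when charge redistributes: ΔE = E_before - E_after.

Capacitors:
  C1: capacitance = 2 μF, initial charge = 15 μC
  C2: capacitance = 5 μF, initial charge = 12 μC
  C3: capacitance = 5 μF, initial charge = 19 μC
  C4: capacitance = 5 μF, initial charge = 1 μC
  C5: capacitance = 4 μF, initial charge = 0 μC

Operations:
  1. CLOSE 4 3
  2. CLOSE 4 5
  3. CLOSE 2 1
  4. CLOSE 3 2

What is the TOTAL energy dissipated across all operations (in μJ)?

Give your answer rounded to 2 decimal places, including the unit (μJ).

Initial: C1(2μF, Q=15μC, V=7.50V), C2(5μF, Q=12μC, V=2.40V), C3(5μF, Q=19μC, V=3.80V), C4(5μF, Q=1μC, V=0.20V), C5(4μF, Q=0μC, V=0.00V)
Op 1: CLOSE 4-3: Q_total=20.00, C_total=10.00, V=2.00; Q4=10.00, Q3=10.00; dissipated=16.200
Op 2: CLOSE 4-5: Q_total=10.00, C_total=9.00, V=1.11; Q4=5.56, Q5=4.44; dissipated=4.444
Op 3: CLOSE 2-1: Q_total=27.00, C_total=7.00, V=3.86; Q2=19.29, Q1=7.71; dissipated=18.579
Op 4: CLOSE 3-2: Q_total=29.29, C_total=10.00, V=2.93; Q3=14.64, Q2=14.64; dissipated=4.311
Total dissipated: 43.534 μJ

Answer: 43.53 μJ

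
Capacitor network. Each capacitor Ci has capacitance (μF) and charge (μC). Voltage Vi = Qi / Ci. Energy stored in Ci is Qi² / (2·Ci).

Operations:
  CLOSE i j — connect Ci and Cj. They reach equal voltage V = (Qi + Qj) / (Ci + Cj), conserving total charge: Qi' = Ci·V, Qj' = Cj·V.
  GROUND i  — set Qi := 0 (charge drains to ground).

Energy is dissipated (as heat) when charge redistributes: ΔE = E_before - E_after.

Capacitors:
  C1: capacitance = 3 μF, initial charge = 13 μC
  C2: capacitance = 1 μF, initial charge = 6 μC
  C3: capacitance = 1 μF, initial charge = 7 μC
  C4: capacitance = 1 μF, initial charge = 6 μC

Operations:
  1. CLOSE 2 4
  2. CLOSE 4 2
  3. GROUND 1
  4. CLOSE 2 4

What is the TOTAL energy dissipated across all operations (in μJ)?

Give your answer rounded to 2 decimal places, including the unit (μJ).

Answer: 28.17 μJ

Derivation:
Initial: C1(3μF, Q=13μC, V=4.33V), C2(1μF, Q=6μC, V=6.00V), C3(1μF, Q=7μC, V=7.00V), C4(1μF, Q=6μC, V=6.00V)
Op 1: CLOSE 2-4: Q_total=12.00, C_total=2.00, V=6.00; Q2=6.00, Q4=6.00; dissipated=0.000
Op 2: CLOSE 4-2: Q_total=12.00, C_total=2.00, V=6.00; Q4=6.00, Q2=6.00; dissipated=0.000
Op 3: GROUND 1: Q1=0; energy lost=28.167
Op 4: CLOSE 2-4: Q_total=12.00, C_total=2.00, V=6.00; Q2=6.00, Q4=6.00; dissipated=0.000
Total dissipated: 28.167 μJ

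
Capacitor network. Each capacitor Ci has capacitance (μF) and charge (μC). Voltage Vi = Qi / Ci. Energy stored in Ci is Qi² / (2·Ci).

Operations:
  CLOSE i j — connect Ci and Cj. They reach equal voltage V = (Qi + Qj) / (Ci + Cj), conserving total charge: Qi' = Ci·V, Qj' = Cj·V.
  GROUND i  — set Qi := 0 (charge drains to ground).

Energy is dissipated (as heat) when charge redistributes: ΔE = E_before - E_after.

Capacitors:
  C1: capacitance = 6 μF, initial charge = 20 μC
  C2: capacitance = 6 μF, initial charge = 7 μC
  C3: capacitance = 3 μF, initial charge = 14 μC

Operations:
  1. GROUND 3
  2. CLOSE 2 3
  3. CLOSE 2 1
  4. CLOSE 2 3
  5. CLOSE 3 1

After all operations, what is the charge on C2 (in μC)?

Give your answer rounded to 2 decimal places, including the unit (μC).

Answer: 9.78 μC

Derivation:
Initial: C1(6μF, Q=20μC, V=3.33V), C2(6μF, Q=7μC, V=1.17V), C3(3μF, Q=14μC, V=4.67V)
Op 1: GROUND 3: Q3=0; energy lost=32.667
Op 2: CLOSE 2-3: Q_total=7.00, C_total=9.00, V=0.78; Q2=4.67, Q3=2.33; dissipated=1.361
Op 3: CLOSE 2-1: Q_total=24.67, C_total=12.00, V=2.06; Q2=12.33, Q1=12.33; dissipated=9.796
Op 4: CLOSE 2-3: Q_total=14.67, C_total=9.00, V=1.63; Q2=9.78, Q3=4.89; dissipated=1.633
Op 5: CLOSE 3-1: Q_total=17.22, C_total=9.00, V=1.91; Q3=5.74, Q1=11.48; dissipated=0.181
Final charges: Q1=11.48, Q2=9.78, Q3=5.74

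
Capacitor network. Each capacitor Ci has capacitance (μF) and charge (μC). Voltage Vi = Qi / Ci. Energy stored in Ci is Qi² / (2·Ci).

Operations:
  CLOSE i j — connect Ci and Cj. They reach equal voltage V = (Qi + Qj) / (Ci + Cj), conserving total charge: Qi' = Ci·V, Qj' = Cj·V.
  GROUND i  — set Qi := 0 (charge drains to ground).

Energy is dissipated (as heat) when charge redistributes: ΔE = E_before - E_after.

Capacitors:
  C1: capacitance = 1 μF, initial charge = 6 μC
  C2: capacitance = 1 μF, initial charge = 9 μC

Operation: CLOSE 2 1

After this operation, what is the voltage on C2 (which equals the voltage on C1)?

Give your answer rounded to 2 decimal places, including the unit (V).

Answer: 7.50 V

Derivation:
Initial: C1(1μF, Q=6μC, V=6.00V), C2(1μF, Q=9μC, V=9.00V)
Op 1: CLOSE 2-1: Q_total=15.00, C_total=2.00, V=7.50; Q2=7.50, Q1=7.50; dissipated=2.250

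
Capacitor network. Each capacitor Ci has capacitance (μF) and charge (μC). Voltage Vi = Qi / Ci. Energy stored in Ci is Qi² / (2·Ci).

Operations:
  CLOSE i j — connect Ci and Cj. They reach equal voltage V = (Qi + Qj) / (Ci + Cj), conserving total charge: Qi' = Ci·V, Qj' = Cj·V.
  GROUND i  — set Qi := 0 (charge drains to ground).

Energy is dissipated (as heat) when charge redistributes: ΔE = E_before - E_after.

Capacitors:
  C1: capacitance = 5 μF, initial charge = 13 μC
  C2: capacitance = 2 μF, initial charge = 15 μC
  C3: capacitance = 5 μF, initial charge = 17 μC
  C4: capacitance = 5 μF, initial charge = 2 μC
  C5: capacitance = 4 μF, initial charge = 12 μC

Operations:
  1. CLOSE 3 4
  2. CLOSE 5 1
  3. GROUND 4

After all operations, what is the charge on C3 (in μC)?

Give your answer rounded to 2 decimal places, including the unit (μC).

Answer: 9.50 μC

Derivation:
Initial: C1(5μF, Q=13μC, V=2.60V), C2(2μF, Q=15μC, V=7.50V), C3(5μF, Q=17μC, V=3.40V), C4(5μF, Q=2μC, V=0.40V), C5(4μF, Q=12μC, V=3.00V)
Op 1: CLOSE 3-4: Q_total=19.00, C_total=10.00, V=1.90; Q3=9.50, Q4=9.50; dissipated=11.250
Op 2: CLOSE 5-1: Q_total=25.00, C_total=9.00, V=2.78; Q5=11.11, Q1=13.89; dissipated=0.178
Op 3: GROUND 4: Q4=0; energy lost=9.025
Final charges: Q1=13.89, Q2=15.00, Q3=9.50, Q4=0.00, Q5=11.11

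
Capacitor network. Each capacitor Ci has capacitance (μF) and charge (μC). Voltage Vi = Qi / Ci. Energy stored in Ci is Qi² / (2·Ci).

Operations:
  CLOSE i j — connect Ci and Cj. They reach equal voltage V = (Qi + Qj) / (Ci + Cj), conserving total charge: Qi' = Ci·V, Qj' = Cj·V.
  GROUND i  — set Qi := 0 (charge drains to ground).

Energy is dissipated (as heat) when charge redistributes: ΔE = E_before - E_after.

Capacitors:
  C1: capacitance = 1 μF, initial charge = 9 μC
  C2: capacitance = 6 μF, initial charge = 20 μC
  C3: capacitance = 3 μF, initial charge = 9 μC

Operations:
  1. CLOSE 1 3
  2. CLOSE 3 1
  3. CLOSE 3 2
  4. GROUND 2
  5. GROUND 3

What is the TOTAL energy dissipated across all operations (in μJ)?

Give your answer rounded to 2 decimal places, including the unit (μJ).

Answer: 77.21 μJ

Derivation:
Initial: C1(1μF, Q=9μC, V=9.00V), C2(6μF, Q=20μC, V=3.33V), C3(3μF, Q=9μC, V=3.00V)
Op 1: CLOSE 1-3: Q_total=18.00, C_total=4.00, V=4.50; Q1=4.50, Q3=13.50; dissipated=13.500
Op 2: CLOSE 3-1: Q_total=18.00, C_total=4.00, V=4.50; Q3=13.50, Q1=4.50; dissipated=0.000
Op 3: CLOSE 3-2: Q_total=33.50, C_total=9.00, V=3.72; Q3=11.17, Q2=22.33; dissipated=1.361
Op 4: GROUND 2: Q2=0; energy lost=41.565
Op 5: GROUND 3: Q3=0; energy lost=20.782
Total dissipated: 77.208 μJ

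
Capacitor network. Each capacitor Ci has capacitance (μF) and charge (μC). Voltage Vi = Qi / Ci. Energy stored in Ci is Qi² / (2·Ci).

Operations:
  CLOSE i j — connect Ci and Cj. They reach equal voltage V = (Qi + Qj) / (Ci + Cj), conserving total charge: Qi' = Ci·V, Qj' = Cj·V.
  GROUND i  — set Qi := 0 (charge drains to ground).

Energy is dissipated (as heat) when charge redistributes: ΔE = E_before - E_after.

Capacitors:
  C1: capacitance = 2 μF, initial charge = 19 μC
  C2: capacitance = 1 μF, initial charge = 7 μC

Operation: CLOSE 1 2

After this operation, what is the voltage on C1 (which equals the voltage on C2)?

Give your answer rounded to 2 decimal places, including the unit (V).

Initial: C1(2μF, Q=19μC, V=9.50V), C2(1μF, Q=7μC, V=7.00V)
Op 1: CLOSE 1-2: Q_total=26.00, C_total=3.00, V=8.67; Q1=17.33, Q2=8.67; dissipated=2.083

Answer: 8.67 V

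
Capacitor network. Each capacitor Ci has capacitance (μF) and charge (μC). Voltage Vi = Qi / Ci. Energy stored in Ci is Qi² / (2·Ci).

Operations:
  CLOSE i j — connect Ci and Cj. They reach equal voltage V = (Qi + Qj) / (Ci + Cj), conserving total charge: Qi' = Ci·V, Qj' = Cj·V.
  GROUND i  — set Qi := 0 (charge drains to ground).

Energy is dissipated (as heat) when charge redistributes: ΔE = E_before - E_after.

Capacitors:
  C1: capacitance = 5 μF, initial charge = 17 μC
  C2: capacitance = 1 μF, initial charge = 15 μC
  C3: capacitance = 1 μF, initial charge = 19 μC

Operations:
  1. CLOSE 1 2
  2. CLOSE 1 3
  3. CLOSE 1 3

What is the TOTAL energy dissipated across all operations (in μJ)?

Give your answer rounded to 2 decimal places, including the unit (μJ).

Initial: C1(5μF, Q=17μC, V=3.40V), C2(1μF, Q=15μC, V=15.00V), C3(1μF, Q=19μC, V=19.00V)
Op 1: CLOSE 1-2: Q_total=32.00, C_total=6.00, V=5.33; Q1=26.67, Q2=5.33; dissipated=56.067
Op 2: CLOSE 1-3: Q_total=45.67, C_total=6.00, V=7.61; Q1=38.06, Q3=7.61; dissipated=77.824
Op 3: CLOSE 1-3: Q_total=45.67, C_total=6.00, V=7.61; Q1=38.06, Q3=7.61; dissipated=0.000
Total dissipated: 133.891 μJ

Answer: 133.89 μJ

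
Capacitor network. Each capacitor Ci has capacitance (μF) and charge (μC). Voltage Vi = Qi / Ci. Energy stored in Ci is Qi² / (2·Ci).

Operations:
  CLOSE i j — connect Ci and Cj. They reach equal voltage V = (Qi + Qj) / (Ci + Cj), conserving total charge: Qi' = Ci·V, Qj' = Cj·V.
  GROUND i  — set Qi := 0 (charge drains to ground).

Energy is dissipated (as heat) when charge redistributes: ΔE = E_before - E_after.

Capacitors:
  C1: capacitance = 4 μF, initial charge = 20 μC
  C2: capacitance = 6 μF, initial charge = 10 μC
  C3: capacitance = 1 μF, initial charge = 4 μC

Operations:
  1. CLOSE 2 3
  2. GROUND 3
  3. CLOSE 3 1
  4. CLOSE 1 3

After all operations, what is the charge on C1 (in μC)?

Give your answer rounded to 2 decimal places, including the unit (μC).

Initial: C1(4μF, Q=20μC, V=5.00V), C2(6μF, Q=10μC, V=1.67V), C3(1μF, Q=4μC, V=4.00V)
Op 1: CLOSE 2-3: Q_total=14.00, C_total=7.00, V=2.00; Q2=12.00, Q3=2.00; dissipated=2.333
Op 2: GROUND 3: Q3=0; energy lost=2.000
Op 3: CLOSE 3-1: Q_total=20.00, C_total=5.00, V=4.00; Q3=4.00, Q1=16.00; dissipated=10.000
Op 4: CLOSE 1-3: Q_total=20.00, C_total=5.00, V=4.00; Q1=16.00, Q3=4.00; dissipated=0.000
Final charges: Q1=16.00, Q2=12.00, Q3=4.00

Answer: 16.00 μC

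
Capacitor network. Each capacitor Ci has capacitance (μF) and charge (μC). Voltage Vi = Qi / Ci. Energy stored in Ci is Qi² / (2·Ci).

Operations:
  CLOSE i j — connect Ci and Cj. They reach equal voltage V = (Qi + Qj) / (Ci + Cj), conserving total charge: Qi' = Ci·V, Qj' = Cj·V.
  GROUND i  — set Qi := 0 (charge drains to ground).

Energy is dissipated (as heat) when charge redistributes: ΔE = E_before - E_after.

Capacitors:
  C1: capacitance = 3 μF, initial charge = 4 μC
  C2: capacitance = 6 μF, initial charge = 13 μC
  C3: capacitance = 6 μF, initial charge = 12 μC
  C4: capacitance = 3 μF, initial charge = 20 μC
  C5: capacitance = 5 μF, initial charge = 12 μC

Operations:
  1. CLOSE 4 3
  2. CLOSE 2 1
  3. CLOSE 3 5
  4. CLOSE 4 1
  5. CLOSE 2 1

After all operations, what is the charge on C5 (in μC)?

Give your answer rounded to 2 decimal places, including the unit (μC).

Answer: 15.15 μC

Derivation:
Initial: C1(3μF, Q=4μC, V=1.33V), C2(6μF, Q=13μC, V=2.17V), C3(6μF, Q=12μC, V=2.00V), C4(3μF, Q=20μC, V=6.67V), C5(5μF, Q=12μC, V=2.40V)
Op 1: CLOSE 4-3: Q_total=32.00, C_total=9.00, V=3.56; Q4=10.67, Q3=21.33; dissipated=21.778
Op 2: CLOSE 2-1: Q_total=17.00, C_total=9.00, V=1.89; Q2=11.33, Q1=5.67; dissipated=0.694
Op 3: CLOSE 3-5: Q_total=33.33, C_total=11.00, V=3.03; Q3=18.18, Q5=15.15; dissipated=1.821
Op 4: CLOSE 4-1: Q_total=16.33, C_total=6.00, V=2.72; Q4=8.17, Q1=8.17; dissipated=2.083
Op 5: CLOSE 2-1: Q_total=19.50, C_total=9.00, V=2.17; Q2=13.00, Q1=6.50; dissipated=0.694
Final charges: Q1=6.50, Q2=13.00, Q3=18.18, Q4=8.17, Q5=15.15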